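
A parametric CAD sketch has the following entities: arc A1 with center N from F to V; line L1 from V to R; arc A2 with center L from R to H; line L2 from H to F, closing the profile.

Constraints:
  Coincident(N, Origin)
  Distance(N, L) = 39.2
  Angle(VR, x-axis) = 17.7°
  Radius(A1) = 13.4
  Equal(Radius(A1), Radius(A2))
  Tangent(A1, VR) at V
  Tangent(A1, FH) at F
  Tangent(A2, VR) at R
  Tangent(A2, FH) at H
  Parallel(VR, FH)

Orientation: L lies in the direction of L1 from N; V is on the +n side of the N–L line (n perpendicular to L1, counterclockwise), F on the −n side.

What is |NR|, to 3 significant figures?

41.4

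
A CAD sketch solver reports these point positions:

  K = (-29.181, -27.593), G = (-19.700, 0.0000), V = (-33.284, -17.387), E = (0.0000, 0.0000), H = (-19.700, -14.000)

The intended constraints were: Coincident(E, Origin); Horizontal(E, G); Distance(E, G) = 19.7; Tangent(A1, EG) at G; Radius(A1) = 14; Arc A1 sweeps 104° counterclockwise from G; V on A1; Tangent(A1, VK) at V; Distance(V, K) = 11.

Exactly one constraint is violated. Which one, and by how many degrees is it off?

Tangent(A1, VK) at V — off by 7.90°.

E = (0.00, 0.00) ✓; E.y = 0.00, G.y = 0.00 ✓; |EG| = 19.70 ✓; ∠(HG, GE) = 90.00° ✓; |HG| = 14.00 ✓; bearing(H→V) − bearing(H→G) = 104.0° ✓; |HV| = 14.00 ✓; ∠(HV, VK) = 82.10° ✗; |VK| = 11.00 ✓.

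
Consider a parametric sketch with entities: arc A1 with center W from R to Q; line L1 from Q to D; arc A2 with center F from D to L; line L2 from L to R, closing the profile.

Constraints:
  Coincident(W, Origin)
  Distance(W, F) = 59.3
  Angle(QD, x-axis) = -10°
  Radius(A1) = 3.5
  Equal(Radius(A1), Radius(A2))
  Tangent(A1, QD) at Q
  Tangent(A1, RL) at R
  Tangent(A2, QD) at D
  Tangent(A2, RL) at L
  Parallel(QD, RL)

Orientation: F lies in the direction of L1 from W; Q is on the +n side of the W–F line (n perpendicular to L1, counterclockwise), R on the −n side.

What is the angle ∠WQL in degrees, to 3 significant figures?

83.3°

The slot axis is L1's direction at -10.0°, so u = (cos -10.0°, sin -10.0°) = (0.985, -0.174) and n = (−sin -10.0°, cos -10.0°) = (0.174, 0.985). W is at the origin and F lies 59.3 along u from W, so F = 59.3·u = (58.4, -10.3). Tangency of A1 to both parallel lines with radius 3.5 puts Q and R at W ± 3.5·n: Q = (0.608, 3.45), R = (-0.608, -3.45). Equal radii place D and L the same way about F: D = F + 3.5·n = (59.0, -6.85), L = F − 3.5·n = (57.8, -13.7). Then cos ∠WQL = QW·QL / (|QW||QL|), giving 83.3°.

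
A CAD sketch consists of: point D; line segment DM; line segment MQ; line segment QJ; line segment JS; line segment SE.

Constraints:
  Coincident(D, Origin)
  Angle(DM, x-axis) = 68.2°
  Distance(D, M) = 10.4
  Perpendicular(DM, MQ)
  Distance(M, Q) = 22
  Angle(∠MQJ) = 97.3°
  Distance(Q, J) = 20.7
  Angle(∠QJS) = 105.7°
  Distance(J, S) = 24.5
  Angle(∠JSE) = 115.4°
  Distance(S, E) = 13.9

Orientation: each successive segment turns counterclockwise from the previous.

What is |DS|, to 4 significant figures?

19.81

∠MQJ = 97.3° gives QJ at -119.1° from the x-axis; with |QJ| = 20.7, J = (-26.63, -0.2607). ∠QJS = 105.7° gives JS at -44.80° from the x-axis; with |JS| = 24.5, S = (-9.247, -17.52). Then |DS| = |S − D| = 19.81.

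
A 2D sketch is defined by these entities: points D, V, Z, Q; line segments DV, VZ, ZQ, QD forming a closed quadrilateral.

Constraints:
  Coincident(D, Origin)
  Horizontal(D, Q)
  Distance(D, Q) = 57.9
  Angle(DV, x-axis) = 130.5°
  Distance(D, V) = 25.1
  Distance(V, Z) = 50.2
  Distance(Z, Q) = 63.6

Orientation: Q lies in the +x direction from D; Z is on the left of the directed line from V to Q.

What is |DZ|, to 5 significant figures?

56.392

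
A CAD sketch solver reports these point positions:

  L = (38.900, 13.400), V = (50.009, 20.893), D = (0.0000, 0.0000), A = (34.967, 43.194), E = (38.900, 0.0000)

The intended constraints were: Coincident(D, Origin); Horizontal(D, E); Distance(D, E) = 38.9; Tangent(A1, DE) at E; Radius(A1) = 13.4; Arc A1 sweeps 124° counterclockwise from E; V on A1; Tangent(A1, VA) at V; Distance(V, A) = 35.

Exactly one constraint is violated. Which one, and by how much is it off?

Distance(V, A) = 35 — off by 8.10.

D = (0.00, 0.00) ✓; D.y = 0.00, E.y = 0.00 ✓; |DE| = 38.90 ✓; ∠(LE, ED) = 90.00° ✓; |LE| = 13.40 ✓; bearing(L→V) − bearing(L→E) = 124.0° ✓; |LV| = 13.40 ✓; ∠(LV, VA) = 90.00° ✓; |VA| = 26.90 ✗.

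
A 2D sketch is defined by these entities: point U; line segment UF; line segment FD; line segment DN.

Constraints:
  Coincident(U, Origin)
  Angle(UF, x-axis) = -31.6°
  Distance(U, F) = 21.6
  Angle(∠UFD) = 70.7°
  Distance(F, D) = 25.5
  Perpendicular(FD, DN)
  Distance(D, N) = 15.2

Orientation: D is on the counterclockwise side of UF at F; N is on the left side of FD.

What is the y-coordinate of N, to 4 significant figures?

16.83

U is at the origin; UF runs at -31.6° with length 21.6, so F = 21.6·(cos -31.6°, sin -31.6°) = (18.40, -11.32). ∠UFD = 70.7°, so FD runs at -31.6° + (180° − 70.7°) = 77.70° from the x-axis; with |FD| = 25.5, D = F + 25.5·(cos 77.70°, sin 77.70°) = (23.83, 13.60). FD ⟂ DN; with |DN| = 15.2 on the left of FD, N = D + 15.2·(-0.9770, 0.2130) = (8.978, 16.83). So N.y = 16.83.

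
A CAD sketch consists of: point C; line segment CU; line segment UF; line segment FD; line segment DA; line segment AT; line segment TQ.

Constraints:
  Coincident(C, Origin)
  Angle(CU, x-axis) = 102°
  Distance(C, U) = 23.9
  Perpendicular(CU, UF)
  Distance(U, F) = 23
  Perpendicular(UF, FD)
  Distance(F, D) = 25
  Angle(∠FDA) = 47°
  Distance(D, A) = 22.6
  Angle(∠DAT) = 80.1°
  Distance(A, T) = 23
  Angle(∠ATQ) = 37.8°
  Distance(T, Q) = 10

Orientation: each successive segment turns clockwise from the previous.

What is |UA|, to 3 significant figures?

11.6

C is at the origin; CU runs at 102.0° with length 23.9, so U = (-4.97, 23.4). The perpendicularity gives UF at right angles to CU, so UF runs at 12.0°; with |UF| = 23.0, F = (17.5, 28.2). UF ⟂ FD, so FD runs at -78.0°; with |FD| = 25.0, D = (22.7, 3.71). ∠FDA = 47.0° gives DA at 149° from the x-axis; with |DA| = 22.6, A = (3.35, 15.3). Then |UA| = |A − U| = 11.6.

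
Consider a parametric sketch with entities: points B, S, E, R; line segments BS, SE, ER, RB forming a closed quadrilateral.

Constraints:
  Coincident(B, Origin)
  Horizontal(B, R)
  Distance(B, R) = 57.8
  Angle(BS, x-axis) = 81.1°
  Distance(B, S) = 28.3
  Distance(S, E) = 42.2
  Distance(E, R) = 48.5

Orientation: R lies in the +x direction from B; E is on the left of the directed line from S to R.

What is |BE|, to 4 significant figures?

62.66

B is at the origin; B and R share the same y with |BR| = 57.8 and R in +x, so R = (57.8, 0). BS runs at 81.1° with |BS| = 28.3, so S = (4.378, 27.96). E is determined by |SE| = 42.2 and |ER| = 48.5 together: it lies at the intersection of circle(S, 42.2) and circle(R, 48.5). With |SR| = 60.30, the foot of the radical line on SR is 25.41 from S and the perpendicular offset is √(42.2² − 25.41²) = 33.69. Taking the left-of-SR solution: E = (42.51, 46.03).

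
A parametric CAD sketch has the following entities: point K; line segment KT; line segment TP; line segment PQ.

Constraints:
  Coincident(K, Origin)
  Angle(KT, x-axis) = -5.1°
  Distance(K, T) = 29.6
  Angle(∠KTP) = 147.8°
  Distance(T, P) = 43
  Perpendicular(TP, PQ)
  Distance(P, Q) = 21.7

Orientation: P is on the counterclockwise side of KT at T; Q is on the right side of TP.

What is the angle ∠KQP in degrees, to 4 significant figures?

61.16°

K is at the origin; KT runs at -5.1° with length 29.6, so T = 29.6·(cos -5.1°, sin -5.1°) = (29.48, -2.631). ∠KTP = 147.8°, so TP runs at -5.1° + (180° − 147.8°) = 27.10° from the x-axis; with |TP| = 43.0, P = T + 43.0·(cos 27.10°, sin 27.10°) = (67.76, 16.96). The perpendicularity gives PQ at right angles to TP; with |PQ| = 21.7 on the right of TP, Q = P + 21.7·(0.4555, -0.8902) = (77.65, -2.360). Then cos ∠KQP = QK·QP / (|QK||QP|), giving 61.16°.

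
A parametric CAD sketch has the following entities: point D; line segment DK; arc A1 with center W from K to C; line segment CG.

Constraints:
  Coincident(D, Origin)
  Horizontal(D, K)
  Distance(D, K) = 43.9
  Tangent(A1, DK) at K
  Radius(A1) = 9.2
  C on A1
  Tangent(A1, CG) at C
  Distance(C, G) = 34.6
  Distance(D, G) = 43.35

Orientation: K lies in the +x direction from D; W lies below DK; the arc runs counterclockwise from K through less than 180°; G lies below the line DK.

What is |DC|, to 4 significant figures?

35.87

D is at the origin; D and K share the same y with |DK| = 43.9 and K on the +x side, so K = (43.90, 0.000). A1 meets DK tangentially, so WK is at right angles to DK, so W = K + (0, -9.2) = (43.90, -9.200). Since WC ⟂ CG (tangency), |WG| = √(9.2² + 34.6²) = 35.80 regardless of where C sits on A1. So G lies on both circle(D, 43.35) and circle(W, 35.80); the below-DK intersection is G = (21.88, -37.43). C is the foot of the tangent from G: C = (35.44, -5.594).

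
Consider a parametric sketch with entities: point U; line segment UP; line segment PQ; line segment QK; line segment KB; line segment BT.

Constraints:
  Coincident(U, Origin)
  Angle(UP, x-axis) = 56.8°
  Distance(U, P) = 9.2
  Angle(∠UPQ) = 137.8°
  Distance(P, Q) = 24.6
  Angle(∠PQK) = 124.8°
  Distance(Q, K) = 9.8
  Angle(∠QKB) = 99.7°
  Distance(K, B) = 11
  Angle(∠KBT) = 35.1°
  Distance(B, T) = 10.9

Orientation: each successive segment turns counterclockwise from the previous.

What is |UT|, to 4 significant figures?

31.15

U is at the origin; UP runs at 56.8° with length 9.2, so P = (5.038, 7.698). ∠UPQ = 137.8° gives PQ at 99.00° from the x-axis; with |PQ| = 24.6, Q = (1.189, 32.00). ∠PQK = 124.8° gives QK at 154.2° from the x-axis; with |QK| = 9.8, K = (-7.634, 36.26). ∠QKB = 99.7° gives KB at -125.5° from the x-axis; with |KB| = 11.0, B = (-14.02, 27.31). ∠KBT = 35.1° gives BT at 19.40° from the x-axis; with |BT| = 10.9, T = (-3.740, 30.93). Then |UT| = |T − U| = 31.15.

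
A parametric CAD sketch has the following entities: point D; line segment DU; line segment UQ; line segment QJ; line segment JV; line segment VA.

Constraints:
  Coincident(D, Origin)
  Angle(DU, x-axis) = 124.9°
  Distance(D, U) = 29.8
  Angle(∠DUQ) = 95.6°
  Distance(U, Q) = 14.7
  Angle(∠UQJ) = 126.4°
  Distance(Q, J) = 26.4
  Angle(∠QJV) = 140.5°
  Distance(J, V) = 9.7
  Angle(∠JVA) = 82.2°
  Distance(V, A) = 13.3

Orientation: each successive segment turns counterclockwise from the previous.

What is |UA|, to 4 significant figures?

33.00

D is at the origin; DU runs at 124.9° with length 29.8, so U = (-17.05, 24.44). ∠DUQ = 95.6° gives UQ at -150.7° from the x-axis; with |UQ| = 14.7, Q = (-29.87, 17.25). ∠UQJ = 126.4° gives QJ at -97.10° from the x-axis; with |QJ| = 26.4, J = (-33.13, -8.951). ∠QJV = 140.5° gives JV at -57.60° from the x-axis; with |JV| = 9.7, V = (-27.93, -17.14). ∠JVA = 82.2° gives VA at 40.20° from the x-axis; with |VA| = 13.3, A = (-17.78, -8.556). Then |UA| = |A − U| = 33.00.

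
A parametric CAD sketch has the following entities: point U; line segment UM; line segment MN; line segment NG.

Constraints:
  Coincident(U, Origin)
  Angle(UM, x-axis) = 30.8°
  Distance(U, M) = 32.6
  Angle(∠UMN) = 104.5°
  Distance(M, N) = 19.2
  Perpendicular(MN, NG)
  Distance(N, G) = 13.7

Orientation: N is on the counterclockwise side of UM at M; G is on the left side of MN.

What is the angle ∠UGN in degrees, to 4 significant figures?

123.1°

U is at the origin; UM runs at 30.8° with length 32.6, so M = 32.6·(cos 30.8°, sin 30.8°) = (28.00, 16.69). ∠UMN = 104.5°, so MN runs at 30.8° + (180° − 104.5°) = 106.3° from the x-axis; with |MN| = 19.2, N = M + 19.2·(cos 106.3°, sin 106.3°) = (22.61, 35.12). MN is perpendicular to NG; with |NG| = 13.7 on the left of MN, G = N + 13.7·(-0.9598, -0.2807) = (9.464, 31.28). Then cos ∠UGN = GU·GN / (|GU||GN|), giving 123.1°.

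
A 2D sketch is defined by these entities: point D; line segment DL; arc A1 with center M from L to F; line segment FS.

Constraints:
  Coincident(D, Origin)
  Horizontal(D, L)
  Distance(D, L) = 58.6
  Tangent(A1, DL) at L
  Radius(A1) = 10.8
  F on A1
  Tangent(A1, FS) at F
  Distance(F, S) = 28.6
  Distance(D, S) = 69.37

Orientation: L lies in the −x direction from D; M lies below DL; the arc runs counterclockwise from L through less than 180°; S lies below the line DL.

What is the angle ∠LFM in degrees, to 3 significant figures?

32.0°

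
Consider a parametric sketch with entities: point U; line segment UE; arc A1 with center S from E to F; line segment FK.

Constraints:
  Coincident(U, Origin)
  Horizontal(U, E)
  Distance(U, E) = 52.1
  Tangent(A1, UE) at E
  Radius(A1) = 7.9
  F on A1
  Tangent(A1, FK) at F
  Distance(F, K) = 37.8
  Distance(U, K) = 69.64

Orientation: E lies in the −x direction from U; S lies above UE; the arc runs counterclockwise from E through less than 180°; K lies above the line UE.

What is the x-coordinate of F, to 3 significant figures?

-44.4

U is at the origin; U and E share the same y with |UE| = 52.1 and E on the −x side, so E = (-52.1, 0.00). A1 meets UE tangentially, so SE is at right angles to UE, so S = E + (0, 7.9) = (-52.1, 7.90). Since SF ⟂ FK (tangency), |SK| = √(7.9² + 37.8²) = 38.6 regardless of where F sits on A1. So K lies on both circle(U, 69.64) and circle(S, 38.6); the above-UE intersection is K = (-51.8, 46.5). F is the foot of the tangent from K: F = (-44.4, 9.46).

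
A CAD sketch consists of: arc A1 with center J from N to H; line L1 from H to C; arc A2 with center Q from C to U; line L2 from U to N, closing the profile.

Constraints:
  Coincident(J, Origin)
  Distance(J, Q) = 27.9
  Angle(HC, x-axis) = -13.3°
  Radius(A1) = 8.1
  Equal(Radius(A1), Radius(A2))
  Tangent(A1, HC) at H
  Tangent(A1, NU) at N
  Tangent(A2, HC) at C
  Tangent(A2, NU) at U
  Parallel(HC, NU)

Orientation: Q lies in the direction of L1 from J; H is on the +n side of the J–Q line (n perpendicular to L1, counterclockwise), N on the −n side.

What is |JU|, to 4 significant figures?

29.05

Tangency of A1 to both parallel lines with radius 8.1 puts H and N at J ± 8.1·n: H = (1.863, 7.883), N = (-1.863, -7.883). Equal radii place C and U the same way about Q: C = Q + 8.1·n = (29.02, 1.464), U = Q − 8.1·n = (25.29, -14.30). Then |JU| = |U − J| = 29.05.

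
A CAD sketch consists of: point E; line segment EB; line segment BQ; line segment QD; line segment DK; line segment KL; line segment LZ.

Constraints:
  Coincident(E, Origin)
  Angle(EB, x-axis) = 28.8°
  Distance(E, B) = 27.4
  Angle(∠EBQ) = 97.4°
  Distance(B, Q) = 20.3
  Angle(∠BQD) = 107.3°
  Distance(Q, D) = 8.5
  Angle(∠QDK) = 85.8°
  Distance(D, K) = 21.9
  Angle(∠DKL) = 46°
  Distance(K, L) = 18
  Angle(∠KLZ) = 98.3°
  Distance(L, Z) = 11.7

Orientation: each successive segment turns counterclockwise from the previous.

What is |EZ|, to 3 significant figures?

35.4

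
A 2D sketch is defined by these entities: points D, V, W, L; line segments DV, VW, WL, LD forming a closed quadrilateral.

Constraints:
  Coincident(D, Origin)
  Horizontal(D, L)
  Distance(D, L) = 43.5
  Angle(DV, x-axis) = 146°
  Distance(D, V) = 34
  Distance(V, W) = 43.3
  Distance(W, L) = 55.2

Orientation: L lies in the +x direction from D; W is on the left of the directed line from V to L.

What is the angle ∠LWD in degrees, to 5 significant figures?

50.685°

Checks: |VW| = 43.30 ✓; |WL| = 55.20 ✓.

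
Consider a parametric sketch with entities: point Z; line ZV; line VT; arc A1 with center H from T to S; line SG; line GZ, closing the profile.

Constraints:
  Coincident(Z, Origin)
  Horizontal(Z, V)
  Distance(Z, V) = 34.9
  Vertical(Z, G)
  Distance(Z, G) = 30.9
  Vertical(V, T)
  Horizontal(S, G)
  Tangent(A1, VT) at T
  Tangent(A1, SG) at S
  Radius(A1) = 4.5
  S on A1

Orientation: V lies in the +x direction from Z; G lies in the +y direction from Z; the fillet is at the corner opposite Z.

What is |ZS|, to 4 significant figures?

43.35

Z is at the origin; Z and V share the same y with |ZV| = 34.9 and V on the +x side, so V = (34.90, 0.000). Z and G share the same x with |ZG| = 30.9 and G on the +y side, so G = (0.000, 30.90). The virtual corner opposite Z is at (34.90, 30.90). The tangent condition forces HT to be normal to VT and A1 meets SG tangentially, so HS is at right angles to SG, with radius 4.5, so the center H sits 4.5 in from both sides at H = (30.40, 26.40). That places the tangent points at T = (34.90, 26.40) on VT and S = (30.40, 30.90) on SG. Then |ZS| = |S − Z| = 43.35.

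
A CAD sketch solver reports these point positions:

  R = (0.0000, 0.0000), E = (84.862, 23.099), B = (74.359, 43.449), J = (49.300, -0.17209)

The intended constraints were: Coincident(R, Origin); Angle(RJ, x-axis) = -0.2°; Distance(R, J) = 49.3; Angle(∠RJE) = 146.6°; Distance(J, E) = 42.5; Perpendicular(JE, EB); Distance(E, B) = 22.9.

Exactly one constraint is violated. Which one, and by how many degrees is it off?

Perpendicular(JE, EB) — off by 5.90°.

R = (0.00, 0.00) ✓; RJ at -0.2000° ✓; |RJ| = 49.30 ✓; ∠RJE = 146.6° ✓; |JE| = 42.50 ✓; ∠(JE, EB) = 84.10° ✗; |EB| = 22.90 ✓.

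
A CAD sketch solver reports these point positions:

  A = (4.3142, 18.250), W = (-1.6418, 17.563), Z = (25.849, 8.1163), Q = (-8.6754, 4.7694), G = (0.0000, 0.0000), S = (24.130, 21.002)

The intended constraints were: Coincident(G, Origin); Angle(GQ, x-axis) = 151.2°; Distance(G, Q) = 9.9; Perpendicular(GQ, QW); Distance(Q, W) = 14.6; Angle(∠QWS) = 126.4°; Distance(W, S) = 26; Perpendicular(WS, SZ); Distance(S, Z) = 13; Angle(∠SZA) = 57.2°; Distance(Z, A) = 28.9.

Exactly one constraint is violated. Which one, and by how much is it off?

Distance(Z, A) = 28.9 — off by 5.10.

G = (0.00, 0.00) ✓; GQ at 151.2° ✓; |GQ| = 9.900 ✓; ∠(GQ, QW) = 90.00° ✓; |QW| = 14.60 ✓; ∠QWS = 126.4° ✓; |WS| = 26.00 ✓; ∠(WS, SZ) = 90.00° ✓; |SZ| = 13.00 ✓; ∠SZA = 57.20° ✓; |ZA| = 23.80 ✗.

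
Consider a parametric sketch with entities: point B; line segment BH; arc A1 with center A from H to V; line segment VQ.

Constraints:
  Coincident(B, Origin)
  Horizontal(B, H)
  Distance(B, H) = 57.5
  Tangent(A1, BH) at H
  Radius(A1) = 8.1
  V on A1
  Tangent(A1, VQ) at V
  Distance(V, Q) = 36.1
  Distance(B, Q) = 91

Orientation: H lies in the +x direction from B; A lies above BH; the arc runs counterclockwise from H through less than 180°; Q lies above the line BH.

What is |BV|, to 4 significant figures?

64.24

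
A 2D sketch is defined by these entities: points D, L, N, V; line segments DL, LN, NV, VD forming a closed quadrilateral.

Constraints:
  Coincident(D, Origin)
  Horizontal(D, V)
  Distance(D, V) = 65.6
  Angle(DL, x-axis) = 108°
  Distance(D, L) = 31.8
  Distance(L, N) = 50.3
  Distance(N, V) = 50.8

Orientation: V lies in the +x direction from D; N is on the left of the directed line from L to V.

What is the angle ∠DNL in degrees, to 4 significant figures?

33.18°

D is at the origin; DV is horizontal with |DV| = 65.6 and V in +x, so V = (65.6, 0). DL runs at 108.0° with |DL| = 31.8, so L = (-9.827, 30.24). N is determined by |LN| = 50.3 and |NV| = 50.8 together: it lies at the intersection of circle(L, 50.3) and circle(V, 50.8). With |LV| = 81.26, the foot of the radical line on LV is 40.32 from L and the perpendicular offset is √(50.3² − 40.32²) = 30.07. Taking the left-of-LV solution: N = (38.79, 43.15).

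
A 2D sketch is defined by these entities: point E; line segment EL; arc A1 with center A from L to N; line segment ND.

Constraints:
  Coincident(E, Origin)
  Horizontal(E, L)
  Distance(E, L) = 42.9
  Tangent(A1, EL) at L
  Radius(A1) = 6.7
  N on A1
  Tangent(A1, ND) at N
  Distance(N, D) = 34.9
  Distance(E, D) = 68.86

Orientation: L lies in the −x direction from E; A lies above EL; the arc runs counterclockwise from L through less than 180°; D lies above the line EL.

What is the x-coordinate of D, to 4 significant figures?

-56.33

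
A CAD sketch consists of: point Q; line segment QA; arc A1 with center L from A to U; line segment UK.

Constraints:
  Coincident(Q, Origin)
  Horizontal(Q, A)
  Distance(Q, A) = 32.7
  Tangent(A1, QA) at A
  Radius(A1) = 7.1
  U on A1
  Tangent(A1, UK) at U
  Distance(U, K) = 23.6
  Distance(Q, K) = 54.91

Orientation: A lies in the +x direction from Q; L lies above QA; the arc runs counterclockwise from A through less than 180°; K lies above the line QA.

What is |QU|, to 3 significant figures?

39.5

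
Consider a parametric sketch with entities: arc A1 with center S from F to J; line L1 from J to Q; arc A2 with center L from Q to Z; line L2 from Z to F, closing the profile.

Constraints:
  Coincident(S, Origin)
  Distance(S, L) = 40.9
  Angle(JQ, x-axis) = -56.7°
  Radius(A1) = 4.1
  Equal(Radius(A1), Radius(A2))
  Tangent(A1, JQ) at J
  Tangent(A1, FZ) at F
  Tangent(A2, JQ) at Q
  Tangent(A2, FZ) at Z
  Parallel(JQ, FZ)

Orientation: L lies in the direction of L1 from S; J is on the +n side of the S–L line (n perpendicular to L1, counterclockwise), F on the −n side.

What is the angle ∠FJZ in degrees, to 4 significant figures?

78.66°

The slot axis is L1's direction at -56.7°, so u = (cos -56.7°, sin -56.7°) = (0.5490, -0.8358) and n = (−sin -56.7°, cos -56.7°) = (0.8358, 0.5490). S is at the origin and L lies 40.9 along u from S, so L = 40.9·u = (22.46, -34.18). Tangency of A1 to both parallel lines with radius 4.1 puts J and F at S ± 4.1·n: J = (3.427, 2.251), F = (-3.427, -2.251). Equal radii place Q and Z the same way about L: Q = L + 4.1·n = (25.88, -31.93), Z = L − 4.1·n = (19.03, -36.44). Then cos ∠FJZ = JF·JZ / (|JF||JZ|), giving 78.66°.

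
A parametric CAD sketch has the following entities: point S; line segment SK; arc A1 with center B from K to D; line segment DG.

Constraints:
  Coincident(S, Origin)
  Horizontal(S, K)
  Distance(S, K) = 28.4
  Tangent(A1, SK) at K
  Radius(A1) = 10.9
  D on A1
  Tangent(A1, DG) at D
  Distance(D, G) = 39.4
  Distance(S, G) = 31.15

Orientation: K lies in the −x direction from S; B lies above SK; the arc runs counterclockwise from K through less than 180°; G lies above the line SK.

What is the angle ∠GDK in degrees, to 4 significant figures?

158.2°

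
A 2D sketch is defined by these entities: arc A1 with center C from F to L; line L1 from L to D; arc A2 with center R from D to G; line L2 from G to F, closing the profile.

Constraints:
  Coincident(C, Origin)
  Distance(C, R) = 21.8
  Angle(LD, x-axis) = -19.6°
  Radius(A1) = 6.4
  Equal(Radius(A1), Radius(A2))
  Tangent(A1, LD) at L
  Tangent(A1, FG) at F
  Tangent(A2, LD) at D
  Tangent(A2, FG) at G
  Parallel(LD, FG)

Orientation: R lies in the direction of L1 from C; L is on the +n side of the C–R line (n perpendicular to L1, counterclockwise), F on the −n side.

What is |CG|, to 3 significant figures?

22.7

The slot axis is L1's direction at -19.6°, so u = (cos -19.6°, sin -19.6°) = (0.942, -0.335) and n = (−sin -19.6°, cos -19.6°) = (0.335, 0.942). C is at the origin and R lies 21.8 along u from C, so R = 21.8·u = (20.5, -7.31). Tangency of A1 to both parallel lines with radius 6.4 puts L and F at C ± 6.4·n: L = (2.15, 6.03), F = (-2.15, -6.03). Equal radii place D and G the same way about R: D = R + 6.4·n = (22.7, -1.28), G = R − 6.4·n = (18.4, -13.3). Then |CG| = |G − C| = 22.7.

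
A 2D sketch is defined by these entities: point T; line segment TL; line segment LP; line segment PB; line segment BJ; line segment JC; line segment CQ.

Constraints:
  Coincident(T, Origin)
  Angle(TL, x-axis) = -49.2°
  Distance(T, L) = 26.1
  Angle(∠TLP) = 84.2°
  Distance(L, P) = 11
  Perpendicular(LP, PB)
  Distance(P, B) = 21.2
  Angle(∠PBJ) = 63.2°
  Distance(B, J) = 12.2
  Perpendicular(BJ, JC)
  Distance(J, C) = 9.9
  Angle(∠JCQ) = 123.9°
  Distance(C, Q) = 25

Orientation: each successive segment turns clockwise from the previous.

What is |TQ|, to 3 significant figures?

34.8

T is at the origin; TL runs at -49.2° with length 26.1, so L = (17.1, -19.8). ∠TLP = 84.2° gives LP at -145° from the x-axis; with |LP| = 11.0, P = (8.04, -26.1). LP ⟂ PB, so PB runs at 125°; with |PB| = 21.2, B = (-4.12, -8.70). ∠PBJ = 63.2° gives BJ at 8.20° from the x-axis; with |BJ| = 12.2, J = (7.96, -6.96). BJ ⟂ JC, so JC runs at -81.8°; with |JC| = 9.9, C = (9.37, -16.8). ∠JCQ = 123.9° gives CQ at -138° from the x-axis; with |CQ| = 25.0, Q = (-9.18, -33.5). Then |TQ| = |Q − T| = 34.8.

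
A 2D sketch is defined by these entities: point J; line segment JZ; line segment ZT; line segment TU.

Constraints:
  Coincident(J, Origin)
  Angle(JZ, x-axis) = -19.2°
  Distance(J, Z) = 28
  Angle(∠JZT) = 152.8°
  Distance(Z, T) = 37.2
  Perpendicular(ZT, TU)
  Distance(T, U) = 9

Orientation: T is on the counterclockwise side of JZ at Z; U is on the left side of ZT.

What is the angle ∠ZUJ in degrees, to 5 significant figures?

17.101°

∠JZT = 152.8°, so ZT runs at -19.2° + (180° − 152.8°) = 8.0000° from the x-axis; with |ZT| = 37.2, T = Z + 37.2·(cos 8.0000°, sin 8.0000°) = (63.281, -4.0310). ZT is perpendicular to TU; with |TU| = 9.0 on the left of ZT, U = T + 9.0·(-0.13917, 0.99027) = (62.028, 4.8814). Then cos ∠ZUJ = UZ·UJ / (|UZ||UJ|), giving 17.101°.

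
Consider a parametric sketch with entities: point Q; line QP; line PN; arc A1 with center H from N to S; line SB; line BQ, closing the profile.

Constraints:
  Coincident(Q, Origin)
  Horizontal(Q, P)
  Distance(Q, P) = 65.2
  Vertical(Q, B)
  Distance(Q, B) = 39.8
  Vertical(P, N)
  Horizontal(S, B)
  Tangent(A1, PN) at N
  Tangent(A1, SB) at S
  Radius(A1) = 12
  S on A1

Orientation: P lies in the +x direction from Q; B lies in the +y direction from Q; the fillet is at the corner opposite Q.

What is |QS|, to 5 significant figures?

66.440

Q is at the origin; QP is horizontal with |QP| = 65.2 and P on the +x side, so P = (65.200, 0.0000). Q and B share the same x with |QB| = 39.8 and B on the +y side, so B = (0.0000, 39.800). The virtual corner opposite Q is at (65.200, 39.800). A1 meets PN tangentially, so HN is at right angles to PN and the tangent condition forces HS to be normal to SB, with radius 12.0, so the center H sits 12.0 in from both sides at H = (53.200, 27.800). That places the tangent points at N = (65.200, 27.800) on PN and S = (53.200, 39.800) on SB. Then |QS| = |S − Q| = 66.440.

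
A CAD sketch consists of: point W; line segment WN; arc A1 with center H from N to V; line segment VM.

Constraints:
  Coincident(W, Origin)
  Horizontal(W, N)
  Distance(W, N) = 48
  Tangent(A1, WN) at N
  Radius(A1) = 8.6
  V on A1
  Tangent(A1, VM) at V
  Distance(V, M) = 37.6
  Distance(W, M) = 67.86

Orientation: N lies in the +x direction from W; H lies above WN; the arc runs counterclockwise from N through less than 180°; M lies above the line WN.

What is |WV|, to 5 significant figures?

57.362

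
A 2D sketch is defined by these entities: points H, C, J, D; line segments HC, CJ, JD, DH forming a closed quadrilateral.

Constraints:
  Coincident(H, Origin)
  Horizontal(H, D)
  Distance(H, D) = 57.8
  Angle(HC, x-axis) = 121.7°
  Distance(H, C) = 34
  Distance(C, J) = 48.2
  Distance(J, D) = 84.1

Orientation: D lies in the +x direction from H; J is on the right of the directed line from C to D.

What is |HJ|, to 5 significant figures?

30.648

H is at the origin; H and D share the same y with |HD| = 57.8 and D in +x, so D = (57.8, 0). HC runs at 121.7° with |HC| = 34.0, so C = (-17.866, 28.928). J is determined by |CJ| = 48.2 and |JD| = 84.1 together: it lies at the intersection of circle(C, 48.2) and circle(D, 84.1). With |CD| = 81.007, the foot of the radical line on CD is 11.188 from C and the perpendicular offset is √(48.2² − 11.188²) = 46.884. Taking the right-of-CD solution: J = (-24.158, -18.860).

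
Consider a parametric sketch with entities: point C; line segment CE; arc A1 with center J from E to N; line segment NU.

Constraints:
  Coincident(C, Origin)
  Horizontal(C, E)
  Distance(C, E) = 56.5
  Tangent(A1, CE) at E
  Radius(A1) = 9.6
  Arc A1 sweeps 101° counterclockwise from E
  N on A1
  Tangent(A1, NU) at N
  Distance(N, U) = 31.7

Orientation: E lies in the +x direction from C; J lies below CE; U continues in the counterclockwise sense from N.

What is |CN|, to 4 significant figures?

48.44

Tangency of A1 to CE means the radius JE is perpendicular to CE, so J = E + (0, -9.6) = (56.50, -9.600). On A1, E sits at bearing 90° from J; a 101° counterclockwise sweep puts N at bearing 191°, so N = J + 9.6·(cos 191°, sin 191°) = (47.08, -11.43). Then |CN| = |N − C| = 48.44.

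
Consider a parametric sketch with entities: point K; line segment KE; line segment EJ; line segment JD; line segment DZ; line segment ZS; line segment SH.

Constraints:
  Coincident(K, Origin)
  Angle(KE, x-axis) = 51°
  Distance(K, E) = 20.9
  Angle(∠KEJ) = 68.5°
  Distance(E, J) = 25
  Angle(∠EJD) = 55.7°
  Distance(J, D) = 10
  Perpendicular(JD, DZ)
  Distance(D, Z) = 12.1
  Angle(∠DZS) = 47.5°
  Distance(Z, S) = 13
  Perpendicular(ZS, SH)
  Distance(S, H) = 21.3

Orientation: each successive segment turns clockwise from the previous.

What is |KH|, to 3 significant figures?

19.2

K is at the origin; KE runs at 51.0° with length 20.9, so E = (13.2, 16.2). ∠KEJ = 68.5° gives EJ at -60.5° from the x-axis; with |EJ| = 25.0, J = (25.5, -5.52). ∠EJD = 55.7° gives JD at 175° from the x-axis; with |JD| = 10.0, D = (15.5, -4.68). The perpendicularity gives DZ at right angles to JD, so DZ runs at 85.2°; with |DZ| = 12.1, Z = (16.5, 7.38). ∠DZS = 47.5° gives ZS at -47.3° from the x-axis; with |ZS| = 13.0, S = (25.3, -2.18). The perpendicularity gives SH at right angles to ZS, so SH runs at -137°; with |SH| = 21.3, H = (9.67, -16.6). Then |KH| = |H − K| = 19.2.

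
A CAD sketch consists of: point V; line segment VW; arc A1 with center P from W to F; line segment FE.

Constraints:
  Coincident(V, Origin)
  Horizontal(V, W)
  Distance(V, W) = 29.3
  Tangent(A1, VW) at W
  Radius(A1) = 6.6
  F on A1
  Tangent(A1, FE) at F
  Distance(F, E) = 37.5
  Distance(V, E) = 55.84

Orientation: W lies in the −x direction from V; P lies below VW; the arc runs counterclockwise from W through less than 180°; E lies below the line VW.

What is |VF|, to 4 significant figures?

36.56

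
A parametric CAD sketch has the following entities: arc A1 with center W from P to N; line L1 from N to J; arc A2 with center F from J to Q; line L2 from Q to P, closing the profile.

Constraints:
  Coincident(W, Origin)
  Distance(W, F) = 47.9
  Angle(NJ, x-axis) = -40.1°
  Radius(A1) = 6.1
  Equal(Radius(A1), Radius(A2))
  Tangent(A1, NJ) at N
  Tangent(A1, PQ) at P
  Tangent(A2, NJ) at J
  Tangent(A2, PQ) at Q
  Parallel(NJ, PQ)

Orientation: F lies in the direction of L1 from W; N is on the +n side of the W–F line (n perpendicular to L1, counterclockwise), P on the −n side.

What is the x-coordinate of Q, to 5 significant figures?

32.711

The slot axis is L1's direction at -40.1°, so u = (cos -40.1°, sin -40.1°) = (0.76492, -0.64412) and n = (−sin -40.1°, cos -40.1°) = (0.64412, 0.76492). W is at the origin and F lies 47.9 along u from W, so F = 47.9·u = (36.640, -30.854). Tangency of A1 to both parallel lines with radius 6.1 puts N and P at W ± 6.1·n: N = (3.9292, 4.6660), P = (-3.9292, -4.6660). Equal radii place J and Q the same way about F: J = F + 6.1·n = (40.569, -26.188), Q = F − 6.1·n = (32.711, -35.520). So Q.x = 32.711.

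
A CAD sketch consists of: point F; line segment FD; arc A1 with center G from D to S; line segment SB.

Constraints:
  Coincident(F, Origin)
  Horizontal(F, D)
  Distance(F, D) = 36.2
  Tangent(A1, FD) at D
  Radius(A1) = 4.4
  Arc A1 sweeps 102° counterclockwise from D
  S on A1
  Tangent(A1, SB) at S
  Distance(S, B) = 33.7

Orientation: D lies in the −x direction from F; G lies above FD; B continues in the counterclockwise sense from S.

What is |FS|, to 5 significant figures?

32.336

F is at the origin; F and D share the same y with |FD| = 36.2 and D on the −x side, so D = (-36.200, 0.0000). The tangent condition forces GD to be normal to FD, so G = D + (0, 4.4) = (-36.200, 4.4000). On A1, D sits at bearing -90° from G; a 102° counterclockwise sweep puts S at bearing 12°, so S = G + 4.4·(cos 12°, sin 12°) = (-31.896, 5.3148). Then |FS| = |S − F| = 32.336.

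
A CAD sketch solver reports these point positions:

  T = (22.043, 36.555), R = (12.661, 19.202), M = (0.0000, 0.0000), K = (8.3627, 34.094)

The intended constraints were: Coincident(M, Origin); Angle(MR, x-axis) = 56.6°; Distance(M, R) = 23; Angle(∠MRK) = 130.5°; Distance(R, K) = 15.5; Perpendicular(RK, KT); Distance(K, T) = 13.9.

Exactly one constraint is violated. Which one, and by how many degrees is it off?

Perpendicular(RK, KT) — off by 5.90°.

M = (0.00, 0.00) ✓; MR at 56.60° ✓; |MR| = 23.00 ✓; ∠MRK = 130.5° ✓; |RK| = 15.50 ✓; ∠(RK, KT) = 95.90° ✗; |KT| = 13.90 ✓.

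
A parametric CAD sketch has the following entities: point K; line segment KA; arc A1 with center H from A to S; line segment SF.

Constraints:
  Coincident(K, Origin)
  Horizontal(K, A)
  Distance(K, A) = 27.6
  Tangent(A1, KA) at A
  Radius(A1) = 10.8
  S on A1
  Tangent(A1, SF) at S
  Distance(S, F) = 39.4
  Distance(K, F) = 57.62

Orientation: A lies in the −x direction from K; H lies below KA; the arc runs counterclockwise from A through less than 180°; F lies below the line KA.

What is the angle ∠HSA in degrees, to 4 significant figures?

35.95°

Checks: |HS| = 10.80 ✓; ∠(HS, SF) = 90.00° ✓; |SF| = 39.40 ✓; |KF| = 57.62 ✓.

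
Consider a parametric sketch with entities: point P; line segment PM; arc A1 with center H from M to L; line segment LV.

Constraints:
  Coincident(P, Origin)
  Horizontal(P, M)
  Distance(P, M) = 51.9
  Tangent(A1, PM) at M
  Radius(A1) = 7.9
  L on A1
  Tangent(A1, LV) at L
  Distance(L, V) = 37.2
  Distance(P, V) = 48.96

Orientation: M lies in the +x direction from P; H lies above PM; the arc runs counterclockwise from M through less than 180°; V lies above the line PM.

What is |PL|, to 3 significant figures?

58.9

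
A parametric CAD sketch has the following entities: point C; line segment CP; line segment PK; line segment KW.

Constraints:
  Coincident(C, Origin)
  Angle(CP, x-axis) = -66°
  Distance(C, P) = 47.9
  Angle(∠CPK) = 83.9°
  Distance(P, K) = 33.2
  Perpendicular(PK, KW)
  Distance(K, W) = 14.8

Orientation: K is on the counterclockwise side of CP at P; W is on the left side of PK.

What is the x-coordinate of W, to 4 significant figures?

40.78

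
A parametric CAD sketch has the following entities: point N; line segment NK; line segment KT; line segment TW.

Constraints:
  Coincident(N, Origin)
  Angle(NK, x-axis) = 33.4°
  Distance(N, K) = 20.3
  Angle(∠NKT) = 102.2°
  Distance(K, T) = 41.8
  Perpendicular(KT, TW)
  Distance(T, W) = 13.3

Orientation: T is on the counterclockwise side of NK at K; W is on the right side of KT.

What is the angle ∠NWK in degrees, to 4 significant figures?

18.07°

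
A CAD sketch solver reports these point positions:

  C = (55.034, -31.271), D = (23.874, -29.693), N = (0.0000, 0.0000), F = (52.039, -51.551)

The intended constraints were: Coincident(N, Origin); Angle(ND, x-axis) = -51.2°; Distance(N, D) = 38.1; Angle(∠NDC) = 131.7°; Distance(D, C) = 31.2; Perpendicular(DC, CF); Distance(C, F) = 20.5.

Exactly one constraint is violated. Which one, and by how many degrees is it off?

Perpendicular(DC, CF) — off by 5.50°.

N = (0.00, 0.00) ✓; ND at -51.20° ✓; |ND| = 38.10 ✓; ∠NDC = 131.7° ✓; |DC| = 31.20 ✓; ∠(DC, CF) = 95.50° ✗; |CF| = 20.50 ✓.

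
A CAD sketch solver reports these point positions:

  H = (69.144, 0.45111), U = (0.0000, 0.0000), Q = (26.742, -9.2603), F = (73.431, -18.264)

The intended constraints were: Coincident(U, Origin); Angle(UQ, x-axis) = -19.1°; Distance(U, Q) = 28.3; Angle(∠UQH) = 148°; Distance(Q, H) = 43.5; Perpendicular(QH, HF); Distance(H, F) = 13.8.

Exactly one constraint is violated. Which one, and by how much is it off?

Distance(H, F) = 13.8 — off by 5.40.

U = (0.00, 0.00) ✓; UQ at -19.10° ✓; |UQ| = 28.30 ✓; ∠UQH = 148.0° ✓; |QH| = 43.50 ✓; ∠(QH, HF) = 90.00° ✓; |HF| = 19.20 ✗.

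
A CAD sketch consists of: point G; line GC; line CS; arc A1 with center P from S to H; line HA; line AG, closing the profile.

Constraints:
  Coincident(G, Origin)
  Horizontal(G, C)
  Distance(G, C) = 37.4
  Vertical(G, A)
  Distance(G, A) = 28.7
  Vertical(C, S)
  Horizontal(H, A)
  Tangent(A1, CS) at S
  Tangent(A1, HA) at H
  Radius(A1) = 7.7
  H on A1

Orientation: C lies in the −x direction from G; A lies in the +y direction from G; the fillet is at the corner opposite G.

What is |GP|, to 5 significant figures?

36.374

G is at the origin; GC is horizontal with |GC| = 37.4 and C on the −x side, so C = (-37.400, 0.0000). GA is vertical with |GA| = 28.7 and A on the +y side, so A = (0.0000, 28.700). The virtual corner opposite G is at (-37.400, 28.700). A1 meets CS tangentially, so PS is at right angles to CS and tangency of A1 to HA means the radius PH is perpendicular to HA, with radius 7.7, so the center P sits 7.7 in from both sides at P = (-29.700, 21.000). Then |GP| = |P − G| = 36.374.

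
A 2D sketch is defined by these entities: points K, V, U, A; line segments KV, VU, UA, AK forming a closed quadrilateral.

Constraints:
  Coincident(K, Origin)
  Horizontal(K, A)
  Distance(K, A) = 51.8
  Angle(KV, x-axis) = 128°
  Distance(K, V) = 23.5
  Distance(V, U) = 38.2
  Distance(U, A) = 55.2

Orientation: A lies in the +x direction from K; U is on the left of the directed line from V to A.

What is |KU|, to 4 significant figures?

44.72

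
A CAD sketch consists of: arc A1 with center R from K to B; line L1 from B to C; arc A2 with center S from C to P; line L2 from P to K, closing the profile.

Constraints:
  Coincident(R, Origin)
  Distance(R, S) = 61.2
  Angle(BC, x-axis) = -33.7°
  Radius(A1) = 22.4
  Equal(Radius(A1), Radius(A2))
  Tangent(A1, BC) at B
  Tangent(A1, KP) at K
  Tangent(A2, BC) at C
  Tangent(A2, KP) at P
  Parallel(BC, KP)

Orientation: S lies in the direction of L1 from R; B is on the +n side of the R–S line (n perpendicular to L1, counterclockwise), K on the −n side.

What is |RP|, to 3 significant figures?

65.2

The slot axis is L1's direction at -33.7°, so u = (cos -33.7°, sin -33.7°) = (0.832, -0.555) and n = (−sin -33.7°, cos -33.7°) = (0.555, 0.832). R is at the origin and S lies 61.2 along u from R, so S = 61.2·u = (50.9, -34.0). Tangency of A1 to both parallel lines with radius 22.4 puts B and K at R ± 22.4·n: B = (12.4, 18.6), K = (-12.4, -18.6). Equal radii place C and P the same way about S: C = S + 22.4·n = (63.3, -15.3), P = S − 22.4·n = (38.5, -52.6). Then |RP| = |P − R| = 65.2.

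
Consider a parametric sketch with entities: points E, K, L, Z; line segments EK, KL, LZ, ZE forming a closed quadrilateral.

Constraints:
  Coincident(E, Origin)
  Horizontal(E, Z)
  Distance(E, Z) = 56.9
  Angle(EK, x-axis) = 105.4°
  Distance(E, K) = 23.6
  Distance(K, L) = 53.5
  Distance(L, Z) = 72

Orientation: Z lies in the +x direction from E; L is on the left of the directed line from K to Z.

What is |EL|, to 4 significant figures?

70.30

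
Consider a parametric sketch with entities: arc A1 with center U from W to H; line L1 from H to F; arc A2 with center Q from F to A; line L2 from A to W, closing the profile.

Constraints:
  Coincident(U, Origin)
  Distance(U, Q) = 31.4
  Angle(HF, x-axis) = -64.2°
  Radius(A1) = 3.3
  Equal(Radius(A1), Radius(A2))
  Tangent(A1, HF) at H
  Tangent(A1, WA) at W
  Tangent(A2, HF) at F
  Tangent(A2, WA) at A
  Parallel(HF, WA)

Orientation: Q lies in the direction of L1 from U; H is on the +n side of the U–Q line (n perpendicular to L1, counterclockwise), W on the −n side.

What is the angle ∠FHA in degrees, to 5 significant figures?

11.870°

Tangency of A1 to both parallel lines with radius 3.3 puts H and W at U ± 3.3·n: H = (2.9711, 1.4363), W = (-2.9711, -1.4363). Equal radii place F and A the same way about Q: F = Q + 3.3·n = (16.637, -26.834), A = Q − 3.3·n = (10.695, -29.706). Then cos ∠FHA = HF·HA / (|HF||HA|), giving 11.870°.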